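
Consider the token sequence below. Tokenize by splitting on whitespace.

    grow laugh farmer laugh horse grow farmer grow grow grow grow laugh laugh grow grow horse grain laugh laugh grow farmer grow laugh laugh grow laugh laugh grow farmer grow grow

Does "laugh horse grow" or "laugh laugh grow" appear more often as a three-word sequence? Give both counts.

"laugh laugh grow" (4 vs 1)

"laugh horse grow": 1 occurrence
"laugh laugh grow": 4 occurrences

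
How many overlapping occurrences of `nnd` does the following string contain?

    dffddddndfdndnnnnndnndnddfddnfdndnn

Sliding a length-3 window over the 35 characters (33 positions):
  position 17–19: nnd
  position 20–22: nnd

2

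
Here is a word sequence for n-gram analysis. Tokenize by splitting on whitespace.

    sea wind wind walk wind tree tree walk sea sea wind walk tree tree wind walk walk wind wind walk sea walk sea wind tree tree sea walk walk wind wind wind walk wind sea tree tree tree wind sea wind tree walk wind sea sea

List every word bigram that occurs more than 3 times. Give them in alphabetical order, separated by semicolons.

Bigram counts meeting the condition (more than 3 times):
  sea wind: 4
  tree tree: 5
  walk wind: 5
  wind walk: 5
  wind wind: 4

sea wind; tree tree; walk wind; wind walk; wind wind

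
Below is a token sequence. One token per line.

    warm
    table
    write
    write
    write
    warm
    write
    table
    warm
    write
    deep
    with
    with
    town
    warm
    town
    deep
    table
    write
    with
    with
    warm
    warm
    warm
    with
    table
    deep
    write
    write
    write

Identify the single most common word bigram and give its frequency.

Bigram frequencies (highest first):
  write write: 4
  table write: 2
  warm write: 2
  with with: 2
  warm warm: 2
  warm table: 1
  … (16 more, each ≤ 1)

"write write", 4 times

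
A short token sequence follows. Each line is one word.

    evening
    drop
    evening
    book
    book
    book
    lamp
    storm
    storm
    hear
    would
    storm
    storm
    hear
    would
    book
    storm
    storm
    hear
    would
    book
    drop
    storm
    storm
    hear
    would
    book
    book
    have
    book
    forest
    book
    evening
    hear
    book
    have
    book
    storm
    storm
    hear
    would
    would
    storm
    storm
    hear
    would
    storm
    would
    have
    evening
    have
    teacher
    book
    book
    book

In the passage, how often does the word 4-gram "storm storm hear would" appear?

6

Scanning the 52 overlapping 4-gram windows for "storm storm hear would":
  position 8–11: storm storm hear would
  position 12–15: storm storm hear would
  position 17–20: storm storm hear would
  position 23–26: storm storm hear would
  position 38–41: storm storm hear would
  position 43–46: storm storm hear would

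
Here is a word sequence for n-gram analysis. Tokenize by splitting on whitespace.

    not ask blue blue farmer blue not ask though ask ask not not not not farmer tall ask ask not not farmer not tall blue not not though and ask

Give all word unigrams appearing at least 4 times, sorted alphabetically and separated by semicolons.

ask; blue; not

Unigram counts meeting the condition (at least 4 times):
  ask: 7
  blue: 4
  not: 11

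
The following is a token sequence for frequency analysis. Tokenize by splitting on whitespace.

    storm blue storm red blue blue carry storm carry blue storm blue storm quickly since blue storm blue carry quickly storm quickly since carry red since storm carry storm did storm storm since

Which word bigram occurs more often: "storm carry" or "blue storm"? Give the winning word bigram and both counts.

"blue storm" (4 vs 2)

"storm carry": 2 occurrences
"blue storm": 4 occurrences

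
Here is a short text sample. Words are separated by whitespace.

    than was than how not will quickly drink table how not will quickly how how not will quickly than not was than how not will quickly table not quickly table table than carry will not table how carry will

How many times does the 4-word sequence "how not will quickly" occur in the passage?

Scanning the 36 overlapping 4-gram windows for "how not will quickly":
  position 4–7: how not will quickly
  position 10–13: how not will quickly
  position 15–18: how not will quickly
  position 23–26: how not will quickly

4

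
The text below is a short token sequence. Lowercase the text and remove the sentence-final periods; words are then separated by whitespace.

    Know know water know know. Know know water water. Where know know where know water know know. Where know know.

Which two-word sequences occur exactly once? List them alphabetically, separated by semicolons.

water water; water where

Bigram counts meeting the condition (exactly once):
  water water: 1
  water where: 1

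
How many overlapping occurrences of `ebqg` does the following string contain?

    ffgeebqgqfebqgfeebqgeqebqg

4

Sliding a length-4 window over the 26 characters (23 positions):
  position 5–8: ebqg
  position 11–14: ebqg
  position 17–20: ebqg
  position 23–26: ebqg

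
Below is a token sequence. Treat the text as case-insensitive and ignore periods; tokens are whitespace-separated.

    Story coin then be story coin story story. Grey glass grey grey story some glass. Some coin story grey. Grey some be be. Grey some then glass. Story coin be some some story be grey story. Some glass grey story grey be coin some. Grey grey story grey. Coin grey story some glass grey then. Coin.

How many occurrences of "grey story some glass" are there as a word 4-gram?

3

Scanning the 53 overlapping 4-gram windows for "grey story some glass":
  position 12–15: grey story some glass
  position 35–38: grey story some glass
  position 50–53: grey story some glass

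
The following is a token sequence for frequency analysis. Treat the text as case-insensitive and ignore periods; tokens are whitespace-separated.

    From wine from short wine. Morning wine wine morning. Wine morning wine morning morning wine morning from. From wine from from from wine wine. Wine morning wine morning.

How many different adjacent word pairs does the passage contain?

10

28 tokens → 27 bigram windows in total.
Repeated bigrams (each contributes count−1 duplicates):
  wine morning: 7
  morning wine: 5
  from from: 3
  from wine: 3
  wine wine: 3
  wine from: 2
17 duplicate windows → 27 − 17 = 10 distinct.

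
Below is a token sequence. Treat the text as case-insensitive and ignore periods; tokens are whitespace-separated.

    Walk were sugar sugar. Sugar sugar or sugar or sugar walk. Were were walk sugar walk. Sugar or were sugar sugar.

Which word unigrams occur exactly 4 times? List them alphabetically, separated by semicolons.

Unigram counts meeting the condition (exactly 4 times):
  walk: 4
  were: 4

walk; were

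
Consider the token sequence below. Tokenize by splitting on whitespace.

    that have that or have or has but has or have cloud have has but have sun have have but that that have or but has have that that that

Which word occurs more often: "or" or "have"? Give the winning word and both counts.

"have" (9 vs 4)

"or": 4 occurrences
"have": 9 occurrences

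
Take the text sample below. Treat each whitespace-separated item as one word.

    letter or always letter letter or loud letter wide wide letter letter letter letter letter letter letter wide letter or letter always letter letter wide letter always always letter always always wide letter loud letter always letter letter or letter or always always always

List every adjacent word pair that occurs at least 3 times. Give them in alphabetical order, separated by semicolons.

always always; always letter; letter always; letter letter; letter or; letter wide; wide letter

Bigram counts meeting the condition (at least 3 times):
  always always: 4
  always letter: 4
  letter always: 4
  letter letter: 9
  letter or: 5
  letter wide: 3
  wide letter: 4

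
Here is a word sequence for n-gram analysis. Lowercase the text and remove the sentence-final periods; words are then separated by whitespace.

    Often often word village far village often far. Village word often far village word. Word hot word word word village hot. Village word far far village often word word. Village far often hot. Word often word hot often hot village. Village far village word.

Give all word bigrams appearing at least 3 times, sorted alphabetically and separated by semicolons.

far village; often word; village far; village word; word village; word word

Bigram counts meeting the condition (at least 3 times):
  far village: 5
  often word: 3
  village far: 3
  village word: 4
  word village: 3
  word word: 4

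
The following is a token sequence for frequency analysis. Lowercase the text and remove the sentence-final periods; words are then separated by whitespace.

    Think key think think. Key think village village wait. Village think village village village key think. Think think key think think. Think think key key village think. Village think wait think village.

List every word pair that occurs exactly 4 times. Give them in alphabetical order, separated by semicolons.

key think; think key; think village

Bigram counts meeting the condition (exactly 4 times):
  key think: 4
  think key: 4
  think village: 4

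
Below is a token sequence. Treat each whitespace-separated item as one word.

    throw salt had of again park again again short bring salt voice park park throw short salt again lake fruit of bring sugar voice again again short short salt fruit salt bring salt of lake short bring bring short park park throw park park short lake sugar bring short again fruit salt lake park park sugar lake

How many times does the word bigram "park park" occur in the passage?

4

Scanning the 56 overlapping bigram windows for "park park":
  position 13–14: park park
  position 40–41: park park
  position 43–44: park park
  position 54–55: park park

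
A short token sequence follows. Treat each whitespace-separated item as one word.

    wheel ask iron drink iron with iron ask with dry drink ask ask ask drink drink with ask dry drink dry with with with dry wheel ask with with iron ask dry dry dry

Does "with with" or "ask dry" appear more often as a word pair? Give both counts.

"with with" (3 vs 2)

"with with": 3 occurrences
"ask dry": 2 occurrences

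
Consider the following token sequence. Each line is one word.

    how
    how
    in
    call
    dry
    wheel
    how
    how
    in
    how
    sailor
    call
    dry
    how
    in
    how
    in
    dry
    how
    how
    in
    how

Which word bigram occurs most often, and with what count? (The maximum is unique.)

"how in", 5 times

Bigram frequencies (highest first):
  how in: 5
  how how: 3
  in how: 3
  call dry: 2
  dry how: 2
  in call: 1
  … (5 more, each ≤ 1)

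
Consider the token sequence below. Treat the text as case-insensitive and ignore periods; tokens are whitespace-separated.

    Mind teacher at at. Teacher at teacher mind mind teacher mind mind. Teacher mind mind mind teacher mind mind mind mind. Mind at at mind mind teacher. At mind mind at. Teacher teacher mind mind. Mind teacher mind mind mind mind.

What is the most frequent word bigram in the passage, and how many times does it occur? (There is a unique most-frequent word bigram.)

Bigram frequencies (highest first):
  mind mind: 15
  mind teacher: 6
  teacher mind: 6
  teacher at: 3
  at teacher: 3
  at at: 2
  … (3 more, each ≤ 2)

"mind mind", 15 times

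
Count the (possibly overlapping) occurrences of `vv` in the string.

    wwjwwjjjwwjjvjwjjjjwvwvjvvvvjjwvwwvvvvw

6

Sliding a length-2 window over the 39 characters (38 positions):
  position 25–26: vv
  position 26–27: vv
  position 27–28: vv
  position 35–36: vv
  position 36–37: vv
  position 37–38: vv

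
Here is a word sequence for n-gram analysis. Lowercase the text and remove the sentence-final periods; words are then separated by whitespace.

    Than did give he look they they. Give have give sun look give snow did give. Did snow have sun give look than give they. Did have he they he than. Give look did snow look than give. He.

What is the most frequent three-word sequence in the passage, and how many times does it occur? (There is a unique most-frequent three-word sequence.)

Trigram frequencies (highest first):
  look than give: 2
  than did give: 1
  did give he: 1
  give he look: 1
  he look they: 1
  look they they: 1
  … (30 more, each ≤ 1)

"look than give", 2 times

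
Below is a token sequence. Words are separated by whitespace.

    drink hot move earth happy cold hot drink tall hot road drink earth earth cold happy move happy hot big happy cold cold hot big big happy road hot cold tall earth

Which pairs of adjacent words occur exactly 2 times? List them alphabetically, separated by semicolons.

Bigram counts meeting the condition (exactly 2 times):
  big happy: 2
  cold hot: 2
  happy cold: 2
  hot big: 2

big happy; cold hot; happy cold; hot big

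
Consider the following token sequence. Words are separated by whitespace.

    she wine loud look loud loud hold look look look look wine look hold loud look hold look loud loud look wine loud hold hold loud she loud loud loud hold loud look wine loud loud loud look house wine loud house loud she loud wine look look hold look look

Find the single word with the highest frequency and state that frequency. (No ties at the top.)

Unigram frequencies (highest first):
  loud: 18
  look: 15
  hold: 7
  wine: 6
  she: 3
  house: 2

"loud", 18 times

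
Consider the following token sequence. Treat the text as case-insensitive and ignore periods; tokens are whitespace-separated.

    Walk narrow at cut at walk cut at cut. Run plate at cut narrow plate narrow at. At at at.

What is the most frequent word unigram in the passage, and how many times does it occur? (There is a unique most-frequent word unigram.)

Unigram frequencies (highest first):
  at: 8
  cut: 4
  narrow: 3
  walk: 2
  plate: 2
  run: 1

"at", 8 times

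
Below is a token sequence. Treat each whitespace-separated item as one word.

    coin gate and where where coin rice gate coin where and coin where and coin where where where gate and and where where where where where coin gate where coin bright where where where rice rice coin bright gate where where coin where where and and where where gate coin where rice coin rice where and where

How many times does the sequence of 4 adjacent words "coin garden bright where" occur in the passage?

Scanning the 54 overlapping 4-gram windows for "coin garden bright where":
  (none found)

0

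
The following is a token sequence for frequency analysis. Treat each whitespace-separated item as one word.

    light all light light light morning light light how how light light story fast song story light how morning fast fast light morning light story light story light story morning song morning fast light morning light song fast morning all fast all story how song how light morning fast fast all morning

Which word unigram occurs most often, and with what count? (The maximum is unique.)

Unigram frequencies (highest first):
  light: 16
  morning: 9
  fast: 8
  story: 6
  how: 5
  all: 4
  … (1 more, each ≤ 4)

"light", 16 times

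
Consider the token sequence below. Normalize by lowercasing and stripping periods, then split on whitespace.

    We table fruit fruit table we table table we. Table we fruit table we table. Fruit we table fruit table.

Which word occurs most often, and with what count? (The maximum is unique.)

Unigram frequencies (highest first):
  table: 9
  we: 6
  fruit: 5

"table", 9 times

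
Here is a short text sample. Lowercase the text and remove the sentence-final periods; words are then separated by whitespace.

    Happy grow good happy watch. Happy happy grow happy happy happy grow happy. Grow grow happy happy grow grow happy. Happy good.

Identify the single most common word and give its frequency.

"happy", 12 times

Unigram frequencies (highest first):
  happy: 12
  grow: 7
  good: 2
  watch: 1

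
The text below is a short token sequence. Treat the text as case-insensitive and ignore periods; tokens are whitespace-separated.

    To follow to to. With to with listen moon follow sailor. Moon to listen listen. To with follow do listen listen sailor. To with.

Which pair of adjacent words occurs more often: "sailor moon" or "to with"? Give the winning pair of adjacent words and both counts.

"to with" (4 vs 1)

"sailor moon": 1 occurrence
"to with": 4 occurrences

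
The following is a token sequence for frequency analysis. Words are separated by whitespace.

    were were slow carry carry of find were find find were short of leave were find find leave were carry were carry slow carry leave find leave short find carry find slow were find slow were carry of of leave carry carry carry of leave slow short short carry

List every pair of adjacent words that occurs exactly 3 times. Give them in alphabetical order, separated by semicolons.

carry carry; carry of; of leave; were carry; were find

Bigram counts meeting the condition (exactly 3 times):
  carry carry: 3
  carry of: 3
  of leave: 3
  were carry: 3
  were find: 3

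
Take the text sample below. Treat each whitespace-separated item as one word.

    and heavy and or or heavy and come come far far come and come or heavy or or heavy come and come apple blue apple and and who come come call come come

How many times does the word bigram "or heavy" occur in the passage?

3

Scanning the 32 overlapping bigram windows for "or heavy":
  position 5–6: or heavy
  position 15–16: or heavy
  position 18–19: or heavy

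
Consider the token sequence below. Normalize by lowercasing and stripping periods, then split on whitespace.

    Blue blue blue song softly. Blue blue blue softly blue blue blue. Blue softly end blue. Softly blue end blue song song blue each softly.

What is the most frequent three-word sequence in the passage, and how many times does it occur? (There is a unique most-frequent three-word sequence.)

Trigram frequencies (highest first):
  blue blue blue: 4
  softly blue blue: 2
  blue blue softly: 2
  blue softly blue: 2
  blue blue song: 1
  blue song softly: 1
  … (11 more, each ≤ 1)

"blue blue blue", 4 times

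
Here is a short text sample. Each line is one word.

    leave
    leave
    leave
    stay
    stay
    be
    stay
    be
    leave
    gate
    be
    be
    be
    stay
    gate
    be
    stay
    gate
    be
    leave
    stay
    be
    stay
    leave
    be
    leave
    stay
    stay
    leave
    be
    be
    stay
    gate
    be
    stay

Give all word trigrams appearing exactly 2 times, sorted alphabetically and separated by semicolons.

Trigram counts meeting the condition (exactly 2 times):
  be be stay: 2
  be leave stay: 2
  gate be stay: 2
  leave stay stay: 2
  stay be stay: 2
  stay leave be: 2

be be stay; be leave stay; gate be stay; leave stay stay; stay be stay; stay leave be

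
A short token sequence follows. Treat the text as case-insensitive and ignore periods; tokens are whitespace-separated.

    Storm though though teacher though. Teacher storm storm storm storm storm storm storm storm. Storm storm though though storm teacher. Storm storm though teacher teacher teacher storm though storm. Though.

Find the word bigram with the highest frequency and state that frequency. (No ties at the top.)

"storm storm", 10 times

Bigram frequencies (highest first):
  storm storm: 10
  storm though: 5
  though teacher: 3
  teacher storm: 3
  though though: 2
  though storm: 2
  … (3 more, each ≤ 2)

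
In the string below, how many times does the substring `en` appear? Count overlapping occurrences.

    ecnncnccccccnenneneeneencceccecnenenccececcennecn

Sliding a length-2 window over the 49 characters (48 positions):
  position 14–15: en
  position 17–18: en
  position 20–21: en
  position 23–24: en
  position 33–34: en
  position 35–36: en
  position 44–45: en

7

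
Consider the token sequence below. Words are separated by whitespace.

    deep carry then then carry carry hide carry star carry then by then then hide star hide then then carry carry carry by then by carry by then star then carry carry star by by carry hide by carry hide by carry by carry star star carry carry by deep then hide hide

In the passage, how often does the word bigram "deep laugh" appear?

0

Scanning the 52 overlapping bigram windows for "deep laugh":
  (none found)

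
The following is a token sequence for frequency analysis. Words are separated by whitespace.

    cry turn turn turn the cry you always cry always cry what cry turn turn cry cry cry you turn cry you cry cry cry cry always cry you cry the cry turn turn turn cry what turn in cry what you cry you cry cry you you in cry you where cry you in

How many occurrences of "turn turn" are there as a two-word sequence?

Scanning the 54 overlapping bigram windows for "turn turn":
  position 2–3: turn turn
  position 3–4: turn turn
  position 14–15: turn turn
  position 33–34: turn turn
  position 34–35: turn turn

5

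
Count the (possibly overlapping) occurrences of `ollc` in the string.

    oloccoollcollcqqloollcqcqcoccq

Sliding a length-4 window over the 30 characters (27 positions):
  position 7–10: ollc
  position 11–14: ollc
  position 19–22: ollc

3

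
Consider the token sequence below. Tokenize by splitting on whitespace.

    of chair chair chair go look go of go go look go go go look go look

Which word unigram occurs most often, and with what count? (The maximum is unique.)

Unigram frequencies (highest first):
  go: 8
  look: 4
  chair: 3
  of: 2

"go", 8 times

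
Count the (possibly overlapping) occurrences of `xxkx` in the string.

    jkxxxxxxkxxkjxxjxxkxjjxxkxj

3

Sliding a length-4 window over the 27 characters (24 positions):
  position 7–10: xxkx
  position 17–20: xxkx
  position 23–26: xxkx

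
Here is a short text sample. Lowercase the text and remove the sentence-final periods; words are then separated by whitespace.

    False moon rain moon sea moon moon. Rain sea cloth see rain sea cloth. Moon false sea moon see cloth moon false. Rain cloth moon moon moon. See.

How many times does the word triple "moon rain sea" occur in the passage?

1

Scanning the 26 overlapping trigram windows for "moon rain sea":
  position 7–9: moon rain sea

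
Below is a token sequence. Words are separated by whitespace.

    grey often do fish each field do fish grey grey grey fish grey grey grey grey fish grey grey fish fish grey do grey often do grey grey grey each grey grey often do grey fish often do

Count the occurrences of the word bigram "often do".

Scanning the 37 overlapping bigram windows for "often do":
  position 2–3: often do
  position 25–26: often do
  position 33–34: often do
  position 37–38: often do

4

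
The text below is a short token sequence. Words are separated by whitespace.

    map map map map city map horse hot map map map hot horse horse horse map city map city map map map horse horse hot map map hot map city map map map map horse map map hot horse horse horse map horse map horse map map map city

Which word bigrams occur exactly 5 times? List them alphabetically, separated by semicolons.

Bigram counts meeting the condition (exactly 5 times):
  horse horse: 5
  horse map: 5
  map city: 5
  map horse: 5

horse horse; horse map; map city; map horse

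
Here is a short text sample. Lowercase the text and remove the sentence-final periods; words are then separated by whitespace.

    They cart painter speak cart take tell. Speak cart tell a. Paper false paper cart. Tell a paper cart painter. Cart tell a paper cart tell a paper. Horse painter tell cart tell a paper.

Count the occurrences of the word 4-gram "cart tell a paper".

Scanning the 32 overlapping 4-gram windows for "cart tell a paper":
  position 9–12: cart tell a paper
  position 15–18: cart tell a paper
  position 21–24: cart tell a paper
  position 25–28: cart tell a paper
  position 32–35: cart tell a paper

5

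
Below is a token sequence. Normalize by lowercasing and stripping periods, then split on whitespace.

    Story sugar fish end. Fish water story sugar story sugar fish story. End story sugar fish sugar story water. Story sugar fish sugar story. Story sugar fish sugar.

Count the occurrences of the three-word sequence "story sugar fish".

5

Scanning the 26 overlapping trigram windows for "story sugar fish":
  position 1–3: story sugar fish
  position 9–11: story sugar fish
  position 14–16: story sugar fish
  position 20–22: story sugar fish
  position 25–27: story sugar fish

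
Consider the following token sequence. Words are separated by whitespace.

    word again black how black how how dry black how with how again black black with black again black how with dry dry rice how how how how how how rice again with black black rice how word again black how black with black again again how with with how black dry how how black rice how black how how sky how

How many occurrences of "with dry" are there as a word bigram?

Scanning the 61 overlapping bigram windows for "with dry":
  position 21–22: with dry

1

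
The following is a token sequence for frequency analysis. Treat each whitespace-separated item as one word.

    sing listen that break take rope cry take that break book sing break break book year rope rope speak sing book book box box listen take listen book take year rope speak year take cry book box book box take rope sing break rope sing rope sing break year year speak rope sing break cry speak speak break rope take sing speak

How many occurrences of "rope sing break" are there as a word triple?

3

Scanning the 60 overlapping trigram windows for "rope sing break":
  position 41–43: rope sing break
  position 46–48: rope sing break
  position 52–54: rope sing break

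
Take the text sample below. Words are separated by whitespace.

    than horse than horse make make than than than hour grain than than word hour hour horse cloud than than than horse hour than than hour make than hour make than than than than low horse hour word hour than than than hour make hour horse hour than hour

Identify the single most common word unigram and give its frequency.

Unigram frequencies (highest first):
  than: 21
  hour: 12
  horse: 6
  make: 5
  word: 2
  grain: 1
  … (2 more, each ≤ 1)

"than", 21 times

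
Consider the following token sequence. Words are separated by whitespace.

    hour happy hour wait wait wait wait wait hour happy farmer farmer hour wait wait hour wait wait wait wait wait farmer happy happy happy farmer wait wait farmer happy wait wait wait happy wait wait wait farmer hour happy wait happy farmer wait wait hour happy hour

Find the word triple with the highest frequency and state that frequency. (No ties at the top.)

Trigram frequencies (highest first):
  wait wait wait: 8
  hour wait wait: 3
  wait wait hour: 3
  wait wait farmer: 3
  hour happy hour: 2
  wait hour happy: 2
  … (21 more, each ≤ 2)

"wait wait wait", 8 times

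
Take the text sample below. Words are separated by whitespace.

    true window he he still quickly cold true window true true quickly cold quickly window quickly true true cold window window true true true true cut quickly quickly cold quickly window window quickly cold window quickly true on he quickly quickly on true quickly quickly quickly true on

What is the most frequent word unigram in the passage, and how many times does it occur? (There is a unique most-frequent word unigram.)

Unigram frequencies (highest first):
  quickly: 14
  true: 13
  window: 8
  cold: 5
  he: 3
  on: 3
  … (2 more, each ≤ 1)

"quickly", 14 times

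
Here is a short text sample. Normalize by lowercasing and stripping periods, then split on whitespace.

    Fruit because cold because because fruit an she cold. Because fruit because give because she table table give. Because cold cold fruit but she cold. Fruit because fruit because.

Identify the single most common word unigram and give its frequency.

"because", 9 times

Unigram frequencies (highest first):
  because: 9
  fruit: 6
  cold: 5
  she: 3
  give: 2
  table: 2
  … (2 more, each ≤ 1)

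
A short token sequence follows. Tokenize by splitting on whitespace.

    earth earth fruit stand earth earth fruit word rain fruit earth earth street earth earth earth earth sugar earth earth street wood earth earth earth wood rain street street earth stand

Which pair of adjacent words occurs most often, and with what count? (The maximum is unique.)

"earth earth", 9 times

Bigram frequencies (highest first):
  earth earth: 9
  earth fruit: 2
  earth street: 2
  street earth: 2
  fruit stand: 1
  stand earth: 1
  … (13 more, each ≤ 1)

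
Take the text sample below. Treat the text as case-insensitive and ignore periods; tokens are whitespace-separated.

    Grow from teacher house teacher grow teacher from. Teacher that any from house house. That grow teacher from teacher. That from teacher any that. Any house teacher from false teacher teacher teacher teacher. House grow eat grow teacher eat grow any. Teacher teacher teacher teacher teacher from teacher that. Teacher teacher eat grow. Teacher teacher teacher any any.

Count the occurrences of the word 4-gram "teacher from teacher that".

Scanning the 55 overlapping 4-gram windows for "teacher from teacher that":
  position 7–10: teacher from teacher that
  position 17–20: teacher from teacher that
  position 46–49: teacher from teacher that

3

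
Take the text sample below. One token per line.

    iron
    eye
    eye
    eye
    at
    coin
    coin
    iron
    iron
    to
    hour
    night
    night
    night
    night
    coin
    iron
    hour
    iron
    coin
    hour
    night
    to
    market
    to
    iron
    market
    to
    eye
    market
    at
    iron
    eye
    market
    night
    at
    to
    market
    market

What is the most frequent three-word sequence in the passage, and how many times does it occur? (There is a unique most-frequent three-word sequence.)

"night night night", 2 times

Trigram frequencies (highest first):
  night night night: 2
  iron eye eye: 1
  eye eye eye: 1
  eye eye at: 1
  eye at coin: 1
  at coin coin: 1
  … (30 more, each ≤ 1)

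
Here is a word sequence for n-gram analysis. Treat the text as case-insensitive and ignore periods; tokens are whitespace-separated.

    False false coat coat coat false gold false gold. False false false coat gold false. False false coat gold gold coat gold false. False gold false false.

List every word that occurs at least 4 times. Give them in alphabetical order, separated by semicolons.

Unigram counts meeting the condition (at least 4 times):
  coat: 6
  false: 14
  gold: 7

coat; false; gold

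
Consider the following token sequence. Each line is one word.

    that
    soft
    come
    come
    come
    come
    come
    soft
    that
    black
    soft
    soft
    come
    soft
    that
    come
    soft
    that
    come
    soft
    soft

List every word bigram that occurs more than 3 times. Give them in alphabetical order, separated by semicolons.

Bigram counts meeting the condition (more than 3 times):
  come come: 4
  come soft: 4

come come; come soft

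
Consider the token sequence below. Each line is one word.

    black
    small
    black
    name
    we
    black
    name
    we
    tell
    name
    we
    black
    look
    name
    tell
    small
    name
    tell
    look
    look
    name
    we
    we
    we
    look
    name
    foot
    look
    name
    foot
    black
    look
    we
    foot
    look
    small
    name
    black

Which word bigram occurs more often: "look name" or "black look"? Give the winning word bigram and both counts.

"look name": 4 occurrences
"black look": 2 occurrences

"look name" (4 vs 2)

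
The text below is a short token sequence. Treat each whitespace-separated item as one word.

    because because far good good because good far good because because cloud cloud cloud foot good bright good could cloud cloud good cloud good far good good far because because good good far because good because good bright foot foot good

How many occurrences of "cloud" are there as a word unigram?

Scanning the 41 tokens for "cloud":
  position 12: cloud
  position 13: cloud
  position 14: cloud
  position 20: cloud
  position 21: cloud
  position 23: cloud

6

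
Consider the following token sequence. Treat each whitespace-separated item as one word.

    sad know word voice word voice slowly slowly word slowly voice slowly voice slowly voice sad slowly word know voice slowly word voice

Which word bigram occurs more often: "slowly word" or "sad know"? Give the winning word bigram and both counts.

"slowly word": 3 occurrences
"sad know": 1 occurrence

"slowly word" (3 vs 1)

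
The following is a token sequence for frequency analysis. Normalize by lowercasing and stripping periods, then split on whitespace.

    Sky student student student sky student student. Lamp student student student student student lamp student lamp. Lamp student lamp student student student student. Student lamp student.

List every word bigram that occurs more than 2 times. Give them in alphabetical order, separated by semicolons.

Bigram counts meeting the condition (more than 2 times):
  lamp student: 5
  student lamp: 5
  student student: 11

lamp student; student lamp; student student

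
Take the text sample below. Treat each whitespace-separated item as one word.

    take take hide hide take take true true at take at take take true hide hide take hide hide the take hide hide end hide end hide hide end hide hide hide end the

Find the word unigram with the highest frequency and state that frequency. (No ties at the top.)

Unigram frequencies (highest first):
  hide: 14
  take: 9
  end: 4
  true: 3
  at: 2
  the: 2

"hide", 14 times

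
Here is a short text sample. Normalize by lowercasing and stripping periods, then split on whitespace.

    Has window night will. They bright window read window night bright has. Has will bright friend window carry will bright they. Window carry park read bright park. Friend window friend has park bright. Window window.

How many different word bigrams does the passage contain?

35 tokens → 34 bigram windows in total.
Repeated bigrams (each contributes count−1 duplicates):
  bright window: 2
  friend window: 2
  will bright: 2
  window carry: 2
  window night: 2
5 duplicate windows → 34 − 5 = 29 distinct.

29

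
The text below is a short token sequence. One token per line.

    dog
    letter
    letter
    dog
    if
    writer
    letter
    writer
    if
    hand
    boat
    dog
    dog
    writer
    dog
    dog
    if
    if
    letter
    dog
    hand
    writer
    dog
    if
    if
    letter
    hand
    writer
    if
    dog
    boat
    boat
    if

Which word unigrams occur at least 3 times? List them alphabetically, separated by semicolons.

Unigram counts meeting the condition (at least 3 times):
  boat: 3
  dog: 9
  hand: 3
  if: 8
  letter: 5
  writer: 5

boat; dog; hand; if; letter; writer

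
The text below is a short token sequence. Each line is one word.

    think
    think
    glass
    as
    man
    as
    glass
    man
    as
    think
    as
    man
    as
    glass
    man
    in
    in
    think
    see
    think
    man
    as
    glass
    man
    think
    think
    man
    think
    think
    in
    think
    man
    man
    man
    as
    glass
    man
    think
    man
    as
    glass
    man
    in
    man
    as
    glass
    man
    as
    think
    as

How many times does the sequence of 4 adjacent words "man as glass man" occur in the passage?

6

Scanning the 47 overlapping 4-gram windows for "man as glass man":
  position 5–8: man as glass man
  position 12–15: man as glass man
  position 21–24: man as glass man
  position 34–37: man as glass man
  position 39–42: man as glass man
  position 44–47: man as glass man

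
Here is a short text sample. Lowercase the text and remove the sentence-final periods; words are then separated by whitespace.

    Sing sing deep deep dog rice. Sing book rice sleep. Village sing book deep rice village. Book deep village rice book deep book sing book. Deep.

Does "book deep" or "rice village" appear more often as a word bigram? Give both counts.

"book deep": 4 occurrences
"rice village": 1 occurrence

"book deep" (4 vs 1)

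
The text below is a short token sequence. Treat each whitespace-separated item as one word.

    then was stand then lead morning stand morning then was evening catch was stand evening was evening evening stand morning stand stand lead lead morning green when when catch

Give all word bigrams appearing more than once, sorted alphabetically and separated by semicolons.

Bigram counts meeting the condition (more than once):
  lead morning: 2
  morning stand: 2
  stand morning: 2
  then was: 2
  was evening: 2
  was stand: 2

lead morning; morning stand; stand morning; then was; was evening; was stand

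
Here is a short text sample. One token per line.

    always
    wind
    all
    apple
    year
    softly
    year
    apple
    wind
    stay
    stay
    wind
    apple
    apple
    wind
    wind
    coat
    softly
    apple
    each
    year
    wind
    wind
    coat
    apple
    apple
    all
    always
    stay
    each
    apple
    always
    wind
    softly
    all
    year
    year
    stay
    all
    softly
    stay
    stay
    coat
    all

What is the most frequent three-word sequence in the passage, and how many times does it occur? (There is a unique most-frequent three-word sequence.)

Trigram frequencies (highest first):
  wind wind coat: 2
  always wind all: 1
  wind all apple: 1
  all apple year: 1
  apple year softly: 1
  year softly year: 1
  … (35 more, each ≤ 1)

"wind wind coat", 2 times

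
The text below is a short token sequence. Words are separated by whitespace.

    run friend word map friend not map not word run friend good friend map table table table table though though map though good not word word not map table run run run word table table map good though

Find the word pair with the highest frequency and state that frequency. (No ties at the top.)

"table table", 4 times

Bigram frequencies (highest first):
  table table: 4
  run friend: 2
  not map: 2
  not word: 2
  map table: 2
  run run: 2
  … (23 more, each ≤ 1)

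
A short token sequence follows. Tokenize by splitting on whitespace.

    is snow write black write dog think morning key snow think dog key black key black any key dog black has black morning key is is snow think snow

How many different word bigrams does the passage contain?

24

29 tokens → 28 bigram windows in total.
Repeated bigrams (each contributes count−1 duplicates):
  is snow: 2
  key black: 2
  morning key: 2
  snow think: 2
4 duplicate windows → 28 − 4 = 24 distinct.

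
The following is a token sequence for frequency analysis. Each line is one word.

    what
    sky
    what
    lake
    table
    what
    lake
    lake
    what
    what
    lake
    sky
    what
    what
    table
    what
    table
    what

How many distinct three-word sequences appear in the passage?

18 tokens → 16 trigram windows in total.
Repeated trigrams (each contributes count−1 duplicates):
  what table what: 2
1 duplicate windows → 16 − 1 = 15 distinct.

15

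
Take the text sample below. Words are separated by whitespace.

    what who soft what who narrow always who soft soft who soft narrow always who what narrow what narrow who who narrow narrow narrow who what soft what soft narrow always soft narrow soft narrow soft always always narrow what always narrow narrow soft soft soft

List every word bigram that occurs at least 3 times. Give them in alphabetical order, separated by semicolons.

Bigram counts meeting the condition (at least 3 times):
  narrow always: 3
  narrow narrow: 3
  narrow soft: 3
  soft narrow: 4
  soft soft: 3
  who soft: 3

narrow always; narrow narrow; narrow soft; soft narrow; soft soft; who soft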